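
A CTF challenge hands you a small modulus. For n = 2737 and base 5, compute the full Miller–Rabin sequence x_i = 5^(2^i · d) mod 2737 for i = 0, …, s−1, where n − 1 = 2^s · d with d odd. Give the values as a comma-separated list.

2085, 869, 2486, 50

n − 1 = 2736 = 2^4 · 171, so s = 4 and d = 171.
x_0 = 5^171 mod 2737 = 2085.
x_1 = 2085^2 mod 2737 = 869.
x_2 = 869^2 mod 2737 = 2486.
x_3 = 2486^2 mod 2737 = 50.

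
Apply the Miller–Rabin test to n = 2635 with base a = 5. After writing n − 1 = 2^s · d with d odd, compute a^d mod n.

745

n − 1 = 2634 = 2^1 · 1317, so s = 1 and d = 1317.
Repeated squaring mod 2635: 5^1 ≡ 5, 5^2 ≡ 25, 5^4 ≡ 625, 5^8 ≡ 645, 5^16 ≡ 2330, 5^32 ≡ 800, 5^64 ≡ 2330, 5^128 ≡ 800, 5^256 ≡ 2330, 5^512 ≡ 800, 5^1024 ≡ 2330.
1317 = 1024 + 256 + 32 + 4 + 1, so 5^1317 ≡ 2330·2330·800·625·5 ≡ 745 (mod 2635).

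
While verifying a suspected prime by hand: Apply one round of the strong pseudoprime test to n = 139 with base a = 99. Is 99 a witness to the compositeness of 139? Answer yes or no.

no

n − 1 = 138 = 2^1 · 69, so s = 1 and d = 69.
x_0 = 99^69 mod 139 = 1.
x_0 = 1, so 99 is not a witness.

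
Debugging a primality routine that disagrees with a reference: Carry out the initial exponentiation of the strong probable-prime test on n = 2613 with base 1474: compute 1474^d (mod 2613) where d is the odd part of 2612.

n − 1 = 2612 = 2^2 · 653, so s = 2 and d = 653.
1474^653 mod 2613 = 1474.

1474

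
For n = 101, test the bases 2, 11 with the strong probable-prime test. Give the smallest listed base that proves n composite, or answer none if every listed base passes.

n − 1 = 100 = 2^2 · 25, so s = 2 and d = 25.
Base 2: x_0 = 2^25 mod 101 = 10. x_0 is neither 1 nor 100, so continue squaring. x_1 = 10^2 mod 101 = 100. x_1 ≡ −1, so 2 is not a witness.
Base 11: x_0 = 11^25 mod 101 = 10. x_0 is neither 1 nor 100, so continue squaring. x_1 = 10^2 mod 101 = 100. x_1 ≡ −1, so 11 is not a witness.
No listed base is a witness for 101.

none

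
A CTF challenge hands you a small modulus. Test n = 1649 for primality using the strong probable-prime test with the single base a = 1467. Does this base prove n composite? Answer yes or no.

n − 1 = 1648 = 2^4 · 103, so s = 4 and d = 103.
Repeated squaring mod 1649: 1467^1 ≡ 1467, 1467^2 ≡ 144, 1467^4 ≡ 948, 1467^8 ≡ 1648, 1467^16 ≡ 1, 1467^32 ≡ 1, 1467^64 ≡ 1.
103 = 64 + 32 + 4 + 2 + 1, so 1467^103 ≡ 1·1·948·144·1467 ≡ 299 (mod 1649).
x_0 = 1467^103 mod 1649 = 299.
x_0 is neither 1 nor 1648, so continue squaring.
x_1 = 299^2 mod 1649 = 355.
x_2 = 355^2 mod 1649 = 701.
x_3 = 701^2 mod 1649 = 1648.
x_3 ≡ −1, so 1467 is not a witness.

no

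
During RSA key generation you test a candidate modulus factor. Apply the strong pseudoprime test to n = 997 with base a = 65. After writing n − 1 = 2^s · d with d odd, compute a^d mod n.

161

n − 1 = 996 = 2^2 · 249, so s = 2 and d = 249.
By repeated squaring, 65^249 ≡ 161 (mod 997).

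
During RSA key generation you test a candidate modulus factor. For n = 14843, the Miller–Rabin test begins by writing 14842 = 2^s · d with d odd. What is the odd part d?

Halving: 14842 → 7421; 7421 is odd.
So 14842 = 2^1 · 7421.

7421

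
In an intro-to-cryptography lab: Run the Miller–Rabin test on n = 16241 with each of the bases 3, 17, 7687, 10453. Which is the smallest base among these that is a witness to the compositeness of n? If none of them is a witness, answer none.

n − 1 = 16240 = 2^4 · 1015, so s = 4 and d = 1015.
Base 3: x_0 = 3^1015 mod 16241 = 986. x_0 is neither 1 nor 16240, so continue squaring. x_1 = 986^2 mod 16241 = 13977. x_2 = 13977^2 mod 16241 = 9781. x_3 = 9781^2 mod 16241 = 8471. Reached i = s−1 = 3 without hitting −1: 3 is a Miller–Rabin witness and 16241 is composite.
Base 17: x_0 = 17^1015 mod 16241 = 9263. x_0 is neither 1 nor 16240, so continue squaring. x_1 = 9263^2 mod 16241 = 1966. x_2 = 1966^2 mod 16241 = 16039. x_3 = 16039^2 mod 16241 = 8322. Reached i = s−1 = 3 without hitting −1: 17 is a Miller–Rabin witness and 16241 is composite.
Base 7687: x_0 = 7687^1015 mod 16241 = 16217. x_0 is neither 1 nor 16240, so continue squaring. x_1 = 16217^2 mod 16241 = 576. x_2 = 576^2 mod 16241 = 6956. x_3 = 6956^2 mod 16241 = 3997. Reached i = s−1 = 3 without hitting −1: 7687 is a Miller–Rabin witness and 16241 is composite.
Base 10453: x_0 = 10453^1015 mod 16241 = 290. x_0 is neither 1 nor 16240, so continue squaring. x_1 = 290^2 mod 16241 = 2895. x_2 = 2895^2 mod 16241 = 669. x_3 = 669^2 mod 16241 = 9054. Reached i = s−1 = 3 without hitting −1: 10453 is a Miller–Rabin witness and 16241 is composite.
The smallest witness among the given bases is 3.

3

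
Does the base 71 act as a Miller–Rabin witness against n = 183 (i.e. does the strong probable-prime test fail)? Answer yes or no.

n − 1 = 182 = 2^1 · 91, so s = 1 and d = 91.
x_0 = 71^91 mod 183 = 173.
x_0 ∉ {1, 182} and s = 1, so 71 is a Miller–Rabin witness and 183 is composite.

yes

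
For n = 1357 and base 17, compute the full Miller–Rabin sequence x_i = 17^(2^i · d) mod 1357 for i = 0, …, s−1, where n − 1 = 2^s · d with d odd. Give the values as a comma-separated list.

n − 1 = 1356 = 2^2 · 339, so s = 2 and d = 339.
x_0 = 17^339 mod 1357 = 1088.
x_1 = 1088^2 mod 1357 = 440.

1088, 440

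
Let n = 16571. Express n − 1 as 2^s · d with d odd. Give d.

8285

Halving: 16570 → 8285; 8285 is odd.
So 16570 = 2^1 · 8285.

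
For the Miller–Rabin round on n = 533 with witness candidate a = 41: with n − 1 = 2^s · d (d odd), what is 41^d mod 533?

n − 1 = 532 = 2^2 · 133, so s = 2 and d = 133.
41^133 mod 533 = 41.

41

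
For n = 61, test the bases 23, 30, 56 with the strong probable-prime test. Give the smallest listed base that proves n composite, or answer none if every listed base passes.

none

n − 1 = 60 = 2^2 · 15, so s = 2 and d = 15.
Base 23: x_0 = 23^15 mod 61 = 11. x_0 is neither 1 nor 60, so continue squaring. x_1 = 11^2 mod 61 = 60. x_1 ≡ −1, so 23 is not a witness.
Base 30: x_0 = 30^15 mod 61 = 11. x_0 is neither 1 nor 60, so continue squaring. x_1 = 11^2 mod 61 = 60. x_1 ≡ −1, so 30 is not a witness.
Base 56: x_0 = 56^15 mod 61 = 1. x_0 = 1, so 56 is not a witness.
No listed base is a witness for 61.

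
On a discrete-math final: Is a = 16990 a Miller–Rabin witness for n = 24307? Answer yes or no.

n − 1 = 24306 = 2^1 · 12153, so s = 1 and d = 12153.
x_0 = 16990^12153 mod 24307 = 11464.
x_0 ∉ {1, 24306} and s = 1, so 16990 is a Miller–Rabin witness and 24307 is composite.

yes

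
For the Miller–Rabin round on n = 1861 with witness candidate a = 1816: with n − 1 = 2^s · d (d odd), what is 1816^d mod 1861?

n − 1 = 1860 = 2^2 · 465, so s = 2 and d = 465.
Repeated squaring mod 1861: 1816^1 ≡ 1816, 1816^2 ≡ 164, 1816^4 ≡ 842, 1816^8 ≡ 1784, 1816^16 ≡ 346, 1816^32 ≡ 612, 1816^64 ≡ 483, 1816^128 ≡ 664, 1816^256 ≡ 1700.
465 = 256 + 128 + 64 + 16 + 1, so 1816^465 ≡ 1700·664·483·346·1816 ≡ 1860 (mod 1861).

1860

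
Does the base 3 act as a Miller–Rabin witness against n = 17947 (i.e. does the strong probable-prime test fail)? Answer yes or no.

yes

n − 1 = 17946 = 2^1 · 8973, so s = 1 and d = 8973.
By repeated squaring, 3^8973 ≡ 8149 (mod 17947).
x_0 = 3^8973 mod 17947 = 8149.
x_0 ∉ {1, 17946} and s = 1, so 3 is a Miller–Rabin witness and 17947 is composite.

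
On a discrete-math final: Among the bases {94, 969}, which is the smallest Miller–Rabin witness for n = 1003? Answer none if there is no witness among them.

n − 1 = 1002 = 2^1 · 501, so s = 1 and d = 501.
Base 94: x_0 = 94^501 mod 1003 = 892. x_0 ∉ {1, 1002} and s = 1, so 94 is a Miller–Rabin witness and 1003 is composite.
Base 969: x_0 = 969^501 mod 1003 = 255. x_0 ∉ {1, 1002} and s = 1, so 969 is a Miller–Rabin witness and 1003 is composite.
The smallest witness among the given bases is 94.

94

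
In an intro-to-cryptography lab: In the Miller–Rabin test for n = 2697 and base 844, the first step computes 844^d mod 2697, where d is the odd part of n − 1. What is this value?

n − 1 = 2696 = 2^3 · 337, so s = 3 and d = 337.
By repeated squaring, 844^337 ≡ 1888 (mod 2697).

1888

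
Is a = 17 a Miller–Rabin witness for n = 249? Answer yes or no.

n − 1 = 248 = 2^3 · 31, so s = 3 and d = 31.
x_0 = 17^31 mod 249 = 116.
x_0 is neither 1 nor 248, so continue squaring.
x_1 = 116^2 mod 249 = 10.
x_2 = 10^2 mod 249 = 100.
Reached i = s−1 = 2 without hitting −1: 17 is a Miller–Rabin witness and 249 is composite.

yes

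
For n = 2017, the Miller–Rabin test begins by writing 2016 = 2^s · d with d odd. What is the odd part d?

Halving: 2016 → 1008 → 504 → 252 → 126 → 63; 63 is odd.
So 2016 = 2^5 · 63.

63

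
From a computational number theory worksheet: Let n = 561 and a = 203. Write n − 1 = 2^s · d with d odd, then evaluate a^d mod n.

n − 1 = 560 = 2^4 · 35, so s = 4 and d = 35.
Repeated squaring mod 561: 203^1 ≡ 203, 203^2 ≡ 256, 203^4 ≡ 460, 203^8 ≡ 103, 203^16 ≡ 511, 203^32 ≡ 256.
35 = 32 + 2 + 1, so 203^35 ≡ 256·256·203 ≡ 254 (mod 561).

254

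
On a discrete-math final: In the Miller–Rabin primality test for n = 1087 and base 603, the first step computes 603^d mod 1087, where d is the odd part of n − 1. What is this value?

1086

n − 1 = 1086 = 2^1 · 543, so s = 1 and d = 543.
Repeated squaring mod 1087: 603^1 ≡ 603, 603^2 ≡ 551, 603^4 ≡ 328, 603^8 ≡ 1058, 603^16 ≡ 841, 603^32 ≡ 731, 603^64 ≡ 644, 603^128 ≡ 589, 603^256 ≡ 168, 603^512 ≡ 1049.
543 = 512 + 16 + 8 + 4 + 2 + 1, so 603^543 ≡ 1049·841·1058·328·551·603 ≡ 1086 (mod 1087).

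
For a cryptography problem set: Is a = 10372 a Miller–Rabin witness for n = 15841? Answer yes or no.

n − 1 = 15840 = 2^5 · 495, so s = 5 and d = 495.
By repeated squaring, 10372^495 ≡ 10758 (mod 15841).
x_0 = 10372^495 mod 15841 = 10758.
x_0 is neither 1 nor 15840, so continue squaring.
x_1 = 10758^2 mod 15841 = 218.
x_2 = 218^2 mod 15841 = 1.
x_2 = 1 but x_1 ≠ ±1, a nontrivial square root of 1 — 10372 is a witness and 15841 is composite.

yes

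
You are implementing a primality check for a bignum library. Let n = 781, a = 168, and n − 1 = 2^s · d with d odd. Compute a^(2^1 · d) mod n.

474

n − 1 = 780 = 2^2 · 195, so s = 2 and d = 195.
x_0 = 168^195 mod 781 = 254.
x_1 = 254^2 mod 781 = 474.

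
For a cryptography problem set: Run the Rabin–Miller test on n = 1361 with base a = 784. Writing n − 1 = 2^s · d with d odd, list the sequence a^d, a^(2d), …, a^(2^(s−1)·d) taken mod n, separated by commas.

n − 1 = 1360 = 2^4 · 85, so s = 4 and d = 85.
x_0 = 784^85 mod 1361 = 776.
x_1 = 776^2 mod 1361 = 614.
x_2 = 614^2 mod 1361 = 1360.
x_3 = 1360^2 mod 1361 = 1.

776, 614, 1360, 1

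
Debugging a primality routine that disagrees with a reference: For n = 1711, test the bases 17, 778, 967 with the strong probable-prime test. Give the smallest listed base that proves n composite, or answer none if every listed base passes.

17

n − 1 = 1710 = 2^1 · 855, so s = 1 and d = 855.
Base 17: x_0 = 17^855 mod 1711 = 1317. x_0 ∉ {1, 1710} and s = 1, so 17 is a Miller–Rabin witness and 1711 is composite.
Base 778: x_0 = 778^855 mod 1711 = 1648. x_0 ∉ {1, 1710} and s = 1, so 778 is a Miller–Rabin witness and 1711 is composite.
Base 967: x_0 = 967^855 mod 1711 = 541. x_0 ∉ {1, 1710} and s = 1, so 967 is a Miller–Rabin witness and 1711 is composite.
The smallest witness among the given bases is 17.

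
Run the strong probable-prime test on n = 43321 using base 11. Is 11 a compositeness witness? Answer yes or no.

n − 1 = 43320 = 2^3 · 5415, so s = 3 and d = 5415.
x_0 = 11^5415 mod 43321 = 15638.
x_0 is neither 1 nor 43320, so continue squaring.
x_1 = 15638^2 mod 43321 = 43320.
x_1 ≡ −1, so 11 is not a witness.

no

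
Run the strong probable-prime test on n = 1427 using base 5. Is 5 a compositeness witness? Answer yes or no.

no

n − 1 = 1426 = 2^1 · 713, so s = 1 and d = 713.
x_0 = 5^713 mod 1427 = 1426.
x_0 = 1426 ≡ −1, so 5 is not a witness.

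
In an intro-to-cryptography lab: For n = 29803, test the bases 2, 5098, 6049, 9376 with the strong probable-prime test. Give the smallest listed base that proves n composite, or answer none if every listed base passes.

none

n − 1 = 29802 = 2^1 · 14901, so s = 1 and d = 14901.
Base 2: x_0 = 2^14901 mod 29803 = 29802. x_0 = 29802 ≡ −1, so 2 is not a witness.
Base 5098: x_0 = 5098^14901 mod 29803 = 29802. x_0 = 29802 ≡ −1, so 5098 is not a witness.
Base 6049: x_0 = 6049^14901 mod 29803 = 29802. x_0 = 29802 ≡ −1, so 6049 is not a witness.
Base 9376: x_0 = 9376^14901 mod 29803 = 29802. x_0 = 29802 ≡ −1, so 9376 is not a witness.
No listed base is a witness for 29803.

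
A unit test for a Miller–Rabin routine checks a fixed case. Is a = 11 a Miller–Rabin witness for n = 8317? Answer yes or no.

no

n − 1 = 8316 = 2^2 · 2079, so s = 2 and d = 2079.
x_0 = 11^2079 mod 8317 = 1.
x_0 = 1, so 11 is not a witness.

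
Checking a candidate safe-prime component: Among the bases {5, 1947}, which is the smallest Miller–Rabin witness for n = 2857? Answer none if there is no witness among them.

none

n − 1 = 2856 = 2^3 · 357, so s = 3 and d = 357.
Base 5: x_0 = 5^357 mod 2857 = 933. x_0 is neither 1 nor 2856, so continue squaring. x_1 = 933^2 mod 2857 = 1961. x_2 = 1961^2 mod 2857 = 2856. x_2 ≡ −1, so 5 is not a witness.
Base 1947: x_0 = 1947^357 mod 2857 = 933. x_0 is neither 1 nor 2856, so continue squaring. x_1 = 933^2 mod 2857 = 1961. x_2 = 1961^2 mod 2857 = 2856. x_2 ≡ −1, so 1947 is not a witness.
No listed base is a witness for 2857.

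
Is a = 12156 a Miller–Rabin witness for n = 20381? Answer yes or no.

yes

n − 1 = 20380 = 2^2 · 5095, so s = 2 and d = 5095.
Repeated squaring mod 20381: 12156^1 ≡ 12156, 12156^2 ≡ 6086, 12156^4 ≡ 7119, 12156^8 ≡ 12995, 12156^16 ≡ 13440, 12156^32 ≡ 17178, 12156^64 ≡ 7566, 12156^128 ≡ 14508, 12156^256 ≡ 7477, 12156^512 ≡ 446, 12156^1024 ≡ 15487, 12156^2048 ≡ 3561, 12156^4096 ≡ 3739.
5095 = 4096 + 512 + 256 + 128 + 64 + 32 + 4 + 2 + 1, so 12156^5095 ≡ 3739·446·7477·14508·7566·17178·7119·6086·12156 ≡ 4462 (mod 20381).
x_0 = 12156^5095 mod 20381 = 4462.
x_0 is neither 1 nor 20380, so continue squaring.
x_1 = 4462^2 mod 20381 = 17588.
Reached i = s−1 = 1 without hitting −1: 12156 is a Miller–Rabin witness and 20381 is composite.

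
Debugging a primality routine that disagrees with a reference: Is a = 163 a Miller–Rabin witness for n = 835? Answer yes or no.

n − 1 = 834 = 2^1 · 417, so s = 1 and d = 417.
Repeated squaring mod 835: 163^1 ≡ 163, 163^2 ≡ 684, 163^4 ≡ 256, 163^8 ≡ 406, 163^16 ≡ 341, 163^32 ≡ 216, 163^64 ≡ 731, 163^128 ≡ 796, 163^256 ≡ 686.
417 = 256 + 128 + 32 + 1, so 163^417 ≡ 686·796·216·163 ≡ 318 (mod 835).
x_0 = 163^417 mod 835 = 318.
x_0 ∉ {1, 834} and s = 1, so 163 is a Miller–Rabin witness and 835 is composite.

yes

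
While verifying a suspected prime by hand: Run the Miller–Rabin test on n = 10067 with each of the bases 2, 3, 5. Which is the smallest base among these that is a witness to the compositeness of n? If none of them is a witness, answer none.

n − 1 = 10066 = 2^1 · 5033, so s = 1 and d = 5033.
Base 2: x_0 = 2^5033 mod 10067 = 10066. x_0 = 10066 ≡ −1, so 2 is not a witness.
Base 3: x_0 = 3^5033 mod 10067 = 1. x_0 = 1, so 3 is not a witness.
Base 5: x_0 = 5^5033 mod 10067 = 10066. x_0 = 10066 ≡ −1, so 5 is not a witness.
No listed base is a witness for 10067.

none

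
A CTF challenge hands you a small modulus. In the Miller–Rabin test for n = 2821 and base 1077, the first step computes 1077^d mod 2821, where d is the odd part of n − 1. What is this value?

n − 1 = 2820 = 2^2 · 705, so s = 2 and d = 705.
Repeated squaring mod 2821: 1077^1 ≡ 1077, 1077^2 ≡ 498, 1077^4 ≡ 2577, 1077^8 ≡ 295, 1077^16 ≡ 2395, 1077^32 ≡ 932, 1077^64 ≡ 2577, 1077^128 ≡ 295, 1077^256 ≡ 2395, 1077^512 ≡ 932.
705 = 512 + 128 + 64 + 1, so 1077^705 ≡ 932·295·2577·1077 ≡ 216 (mod 2821).

216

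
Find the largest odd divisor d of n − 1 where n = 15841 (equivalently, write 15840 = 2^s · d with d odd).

495

Halving: 15840 → 7920 → 3960 → 1980 → 990 → 495; 495 is odd.
So 15840 = 2^5 · 495.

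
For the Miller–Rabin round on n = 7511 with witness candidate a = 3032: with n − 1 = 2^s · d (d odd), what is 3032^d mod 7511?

n − 1 = 7510 = 2^1 · 3755, so s = 1 and d = 3755.
Repeated squaring mod 7511: 3032^1 ≡ 3032, 3032^2 ≡ 7071, 3032^4 ≡ 5825, 3032^8 ≡ 3438, 3032^16 ≡ 5041, 3032^32 ≡ 1968, 3032^64 ≡ 4859, 3032^128 ≡ 2808, 3032^256 ≡ 5825, 3032^512 ≡ 3438, 3032^1024 ≡ 5041, 3032^2048 ≡ 1968.
3755 = 2048 + 1024 + 512 + 128 + 32 + 8 + 2 + 1, so 3032^3755 ≡ 1968·5041·3438·2808·1968·3438·7071·3032 ≡ 4908 (mod 7511).

4908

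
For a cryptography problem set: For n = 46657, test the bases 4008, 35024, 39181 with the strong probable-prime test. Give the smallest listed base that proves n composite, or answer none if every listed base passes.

4008

n − 1 = 46656 = 2^6 · 729, so s = 6 and d = 729.
Base 4008: x_0 = 4008^729 mod 46657 = 6772. x_0 is neither 1 nor 46656, so continue squaring. x_1 = 6772^2 mod 46657 = 42810. x_2 = 42810^2 mod 46657 = 9140. x_3 = 9140^2 mod 46657 = 23570. x_4 = 23570^2 mod 46657 = 1. x_4 = 1 but x_3 ≠ ±1, a nontrivial square root of 1 — 4008 is a witness and 46657 is composite.
Base 35024: x_0 = 35024^729 mod 46657 = 38745. x_0 is neither 1 nor 46656, so continue squaring. x_1 = 38745^2 mod 46657 = 32707. x_2 = 32707^2 mod 46657 = 42810. x_3 = 42810^2 mod 46657 = 9140. x_4 = 9140^2 mod 46657 = 23570. x_5 = 23570^2 mod 46657 = 1. x_5 = 1 but x_4 ≠ ±1, a nontrivial square root of 1 — 35024 is a witness and 46657 is composite.
Base 39181: x_0 = 39181^729 mod 46657 = 27312. x_0 is neither 1 nor 46656, so continue squaring. x_1 = 27312^2 mod 46657 = 39885. x_2 = 39885^2 mod 46657 = 42810. x_3 = 42810^2 mod 46657 = 9140. x_4 = 9140^2 mod 46657 = 23570. x_5 = 23570^2 mod 46657 = 1. x_5 = 1 but x_4 ≠ ±1, a nontrivial square root of 1 — 39181 is a witness and 46657 is composite.
The smallest witness among the given bases is 4008.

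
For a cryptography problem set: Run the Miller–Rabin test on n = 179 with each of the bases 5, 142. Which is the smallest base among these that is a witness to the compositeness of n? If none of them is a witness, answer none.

none

n − 1 = 178 = 2^1 · 89, so s = 1 and d = 89.
Base 5: x_0 = 5^89 mod 179 = 1. x_0 = 1, so 5 is not a witness.
Base 142: x_0 = 142^89 mod 179 = 1. x_0 = 1, so 142 is not a witness.
No listed base is a witness for 179.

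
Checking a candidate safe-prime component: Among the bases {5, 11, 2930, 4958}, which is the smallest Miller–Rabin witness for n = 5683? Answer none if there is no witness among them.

n − 1 = 5682 = 2^1 · 2841, so s = 1 and d = 2841.
Base 5: x_0 = 5^2841 mod 5683 = 5682. x_0 = 5682 ≡ −1, so 5 is not a witness.
Base 11: x_0 = 11^2841 mod 5683 = 1. x_0 = 1, so 11 is not a witness.
Base 2930: x_0 = 2930^2841 mod 5683 = 5682. x_0 = 5682 ≡ −1, so 2930 is not a witness.
Base 4958: x_0 = 4958^2841 mod 5683 = 5682. x_0 = 5682 ≡ −1, so 4958 is not a witness.
No listed base is a witness for 5683.

none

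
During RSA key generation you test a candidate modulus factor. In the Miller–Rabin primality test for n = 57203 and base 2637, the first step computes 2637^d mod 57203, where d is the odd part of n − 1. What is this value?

n − 1 = 57202 = 2^1 · 28601, so s = 1 and d = 28601.
By repeated squaring, 2637^28601 ≡ 1 (mod 57203).

1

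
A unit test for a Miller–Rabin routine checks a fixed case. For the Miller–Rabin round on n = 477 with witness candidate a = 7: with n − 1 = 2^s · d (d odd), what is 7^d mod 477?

4

n − 1 = 476 = 2^2 · 119, so s = 2 and d = 119.
7^119 mod 477 = 4.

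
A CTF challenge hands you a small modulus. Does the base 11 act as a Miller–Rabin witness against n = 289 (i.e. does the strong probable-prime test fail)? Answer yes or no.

yes

n − 1 = 288 = 2^5 · 9, so s = 5 and d = 9.
x_0 = 11^9 mod 289 = 159.
x_0 is neither 1 nor 288, so continue squaring.
x_1 = 159^2 mod 289 = 138.
x_2 = 138^2 mod 289 = 259.
x_3 = 259^2 mod 289 = 33.
x_4 = 33^2 mod 289 = 222.
Reached i = s−1 = 4 without hitting −1: 11 is a Miller–Rabin witness and 289 is composite.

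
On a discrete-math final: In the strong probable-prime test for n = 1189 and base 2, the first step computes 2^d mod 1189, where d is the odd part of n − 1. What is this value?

282

n − 1 = 1188 = 2^2 · 297, so s = 2 and d = 297.
Repeated squaring mod 1189: 2^1 ≡ 2, 2^2 ≡ 4, 2^4 ≡ 16, 2^8 ≡ 256, 2^16 ≡ 141, 2^32 ≡ 857, 2^64 ≡ 836, 2^128 ≡ 953, 2^256 ≡ 1002.
297 = 256 + 32 + 8 + 1, so 2^297 ≡ 1002·857·256·2 ≡ 282 (mod 1189).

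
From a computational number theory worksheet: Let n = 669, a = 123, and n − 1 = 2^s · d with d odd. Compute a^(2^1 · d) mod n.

n − 1 = 668 = 2^2 · 167, so s = 2 and d = 167.
x_0 = 123^167 mod 669 = 456.
x_1 = 456^2 mod 669 = 546.

546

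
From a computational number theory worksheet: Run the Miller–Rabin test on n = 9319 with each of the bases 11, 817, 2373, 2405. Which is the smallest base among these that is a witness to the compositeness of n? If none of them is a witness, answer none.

none

n − 1 = 9318 = 2^1 · 4659, so s = 1 and d = 4659.
Base 11: x_0 = 11^4659 mod 9319 = 1. x_0 = 1, so 11 is not a witness.
Base 817: x_0 = 817^4659 mod 9319 = 1. x_0 = 1, so 817 is not a witness.
Base 2373: x_0 = 2373^4659 mod 9319 = 1. x_0 = 1, so 2373 is not a witness.
Base 2405: x_0 = 2405^4659 mod 9319 = 1. x_0 = 1, so 2405 is not a witness.
No listed base is a witness for 9319.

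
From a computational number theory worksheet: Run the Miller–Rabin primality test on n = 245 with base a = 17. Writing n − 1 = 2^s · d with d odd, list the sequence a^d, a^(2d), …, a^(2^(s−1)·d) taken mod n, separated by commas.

157, 149

n − 1 = 244 = 2^2 · 61, so s = 2 and d = 61.
x_0 = 17^61 mod 245 = 157.
x_1 = 157^2 mod 245 = 149.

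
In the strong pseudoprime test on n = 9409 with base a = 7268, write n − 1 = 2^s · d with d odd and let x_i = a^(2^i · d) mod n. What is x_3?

n − 1 = 9408 = 2^6 · 147, so s = 6 and d = 147.
x_0 = 7268^147 mod 9409 = 3641.
x_1 = 3641^2 mod 9409 = 9009.
x_2 = 9009^2 mod 9409 = 47.
x_3 = 47^2 mod 9409 = 2209.

2209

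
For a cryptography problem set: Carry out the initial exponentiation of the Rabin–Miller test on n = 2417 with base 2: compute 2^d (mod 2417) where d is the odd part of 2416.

345

n − 1 = 2416 = 2^4 · 151, so s = 4 and d = 151.
2^151 mod 2417 = 345.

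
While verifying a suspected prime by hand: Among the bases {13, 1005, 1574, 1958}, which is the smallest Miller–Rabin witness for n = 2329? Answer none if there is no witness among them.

13

n − 1 = 2328 = 2^3 · 291, so s = 3 and d = 291.
Base 13: x_0 = 13^291 mod 2329 = 2146. x_0 is neither 1 nor 2328, so continue squaring. x_1 = 2146^2 mod 2329 = 883. x_2 = 883^2 mod 2329 = 1803. Reached i = s−1 = 2 without hitting −1: 13 is a Miller–Rabin witness and 2329 is composite.
Base 1005: x_0 = 1005^291 mod 2329 = 994. x_0 is neither 1 nor 2328, so continue squaring. x_1 = 994^2 mod 2329 = 540. x_2 = 540^2 mod 2329 = 475. Reached i = s−1 = 2 without hitting −1: 1005 is a Miller–Rabin witness and 2329 is composite.
Base 1574: x_0 = 1574^291 mod 2329 = 490. x_0 is neither 1 nor 2328, so continue squaring. x_1 = 490^2 mod 2329 = 213. x_2 = 213^2 mod 2329 = 1118. Reached i = s−1 = 2 without hitting −1: 1574 is a Miller–Rabin witness and 2329 is composite.
Base 1958: x_0 = 1958^291 mod 2329 = 2084. x_0 is neither 1 nor 2328, so continue squaring. x_1 = 2084^2 mod 2329 = 1800. x_2 = 1800^2 mod 2329 = 361. Reached i = s−1 = 2 without hitting −1: 1958 is a Miller–Rabin witness and 2329 is composite.
The smallest witness among the given bases is 13.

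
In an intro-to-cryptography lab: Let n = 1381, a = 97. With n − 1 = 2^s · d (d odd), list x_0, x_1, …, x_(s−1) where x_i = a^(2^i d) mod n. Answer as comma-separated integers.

1015, 1380

n − 1 = 1380 = 2^2 · 345, so s = 2 and d = 345.
x_0 = 97^345 mod 1381 = 1015.
x_1 = 1015^2 mod 1381 = 1380.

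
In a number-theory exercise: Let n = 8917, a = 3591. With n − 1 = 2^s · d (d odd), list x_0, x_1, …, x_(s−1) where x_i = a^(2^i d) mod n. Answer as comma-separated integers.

n − 1 = 8916 = 2^2 · 2229, so s = 2 and d = 2229.
x_0 = 3591^2229 mod 8917 = 5934.
x_1 = 5934^2 mod 8917 = 8040.

5934, 8040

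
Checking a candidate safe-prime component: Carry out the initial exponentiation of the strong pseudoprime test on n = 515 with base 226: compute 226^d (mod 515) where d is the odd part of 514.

321

n − 1 = 514 = 2^1 · 257, so s = 1 and d = 257.
226^257 mod 515 = 321.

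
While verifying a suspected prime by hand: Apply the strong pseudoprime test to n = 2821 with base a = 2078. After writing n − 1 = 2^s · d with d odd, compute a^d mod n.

125

n − 1 = 2820 = 2^2 · 705, so s = 2 and d = 705.
Repeated squaring mod 2821: 2078^1 ≡ 2078, 2078^2 ≡ 1954, 2078^4 ≡ 1303, 2078^8 ≡ 2388, 2078^16 ≡ 1303, 2078^32 ≡ 2388, 2078^64 ≡ 1303, 2078^128 ≡ 2388, 2078^256 ≡ 1303, 2078^512 ≡ 2388.
705 = 512 + 128 + 64 + 1, so 2078^705 ≡ 2388·2388·1303·2078 ≡ 125 (mod 2821).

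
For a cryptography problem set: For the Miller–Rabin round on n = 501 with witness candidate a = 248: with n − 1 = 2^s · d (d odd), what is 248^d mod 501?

n − 1 = 500 = 2^2 · 125, so s = 2 and d = 125.
Repeated squaring mod 501: 248^1 ≡ 248, 248^2 ≡ 382, 248^4 ≡ 133, 248^8 ≡ 154, 248^16 ≡ 169, 248^32 ≡ 4, 248^64 ≡ 16.
125 = 64 + 32 + 16 + 8 + 4 + 1, so 248^125 ≡ 16·4·169·154·133·248 ≡ 176 (mod 501).

176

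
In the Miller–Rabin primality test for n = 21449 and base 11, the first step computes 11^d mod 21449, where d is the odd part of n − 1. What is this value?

11503

n − 1 = 21448 = 2^3 · 2681, so s = 3 and d = 2681.
Repeated squaring mod 21449: 11^1 ≡ 11, 11^2 ≡ 121, 11^4 ≡ 14641, 11^8 ≡ 19024, 11^16 ≡ 3599, 11^32 ≡ 19054, 11^64 ≡ 9142, 11^128 ≡ 10860, 11^256 ≡ 12998, 11^512 ≡ 15680, 11^1024 ≡ 13962, 11^2048 ≡ 8932.
2681 = 2048 + 512 + 64 + 32 + 16 + 8 + 1, so 11^2681 ≡ 8932·15680·9142·19054·3599·19024·11 ≡ 11503 (mod 21449).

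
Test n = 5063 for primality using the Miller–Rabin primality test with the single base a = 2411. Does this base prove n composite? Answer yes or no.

yes

n − 1 = 5062 = 2^1 · 2531, so s = 1 and d = 2531.
x_0 = 2411^2531 mod 5063 = 936.
x_0 ∉ {1, 5062} and s = 1, so 2411 is a Miller–Rabin witness and 5063 is composite.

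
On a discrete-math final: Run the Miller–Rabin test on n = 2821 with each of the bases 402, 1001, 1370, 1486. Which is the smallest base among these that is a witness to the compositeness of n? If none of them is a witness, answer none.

1001

n − 1 = 2820 = 2^2 · 705, so s = 2 and d = 705.
Base 402: x_0 = 402^705 mod 2821 = 2820. x_0 = 2820 ≡ −1, so 402 is not a witness.
Base 1001: x_0 = 1001^705 mod 2821 = 1365. x_0 is neither 1 nor 2820, so continue squaring. x_1 = 1365^2 mod 2821 = 1365. Reached i = s−1 = 1 without hitting −1: 1001 is a Miller–Rabin witness and 2821 is composite.
Base 1370: x_0 = 1370^705 mod 2821 = 1084. x_0 is neither 1 nor 2820, so continue squaring. x_1 = 1084^2 mod 2821 = 1520. Reached i = s−1 = 1 without hitting −1: 1370 is a Miller–Rabin witness and 2821 is composite.
Base 1486: x_0 = 1486^705 mod 2821 = 1611. x_0 is neither 1 nor 2820, so continue squaring. x_1 = 1611^2 mod 2821 = 1. x_1 = 1 but x_0 ≠ ±1, a nontrivial square root of 1 — 1486 is a witness and 2821 is composite.
The smallest witness among the given bases is 1001.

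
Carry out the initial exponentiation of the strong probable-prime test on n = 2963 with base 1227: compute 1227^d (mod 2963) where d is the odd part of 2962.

n − 1 = 2962 = 2^1 · 1481, so s = 1 and d = 1481.
Repeated squaring mod 2963: 1227^1 ≡ 1227, 1227^2 ≡ 325, 1227^4 ≡ 1920, 1227^8 ≡ 428, 1227^16 ≡ 2441, 1227^32 ≡ 2851, 1227^64 ≡ 692, 1227^128 ≡ 1821, 1227^256 ≡ 444, 1227^512 ≡ 1578, 1227^1024 ≡ 1164.
1481 = 1024 + 256 + 128 + 64 + 8 + 1, so 1227^1481 ≡ 1164·444·1821·692·428·1227 ≡ 1 (mod 2963).

1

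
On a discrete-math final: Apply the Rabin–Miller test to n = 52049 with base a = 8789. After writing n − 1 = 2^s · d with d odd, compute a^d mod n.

n − 1 = 52048 = 2^4 · 3253, so s = 4 and d = 3253.
8789^3253 mod 52049 = 30136.

30136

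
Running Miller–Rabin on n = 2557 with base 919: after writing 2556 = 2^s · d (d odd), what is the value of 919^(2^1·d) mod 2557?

n − 1 = 2556 = 2^2 · 639, so s = 2 and d = 639.
x_0 = 919^639 mod 2557 = 1946.
x_1 = 1946^2 mod 2557 = 2556.

2556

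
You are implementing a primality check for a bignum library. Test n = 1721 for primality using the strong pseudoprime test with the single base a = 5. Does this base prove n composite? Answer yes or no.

n − 1 = 1720 = 2^3 · 215, so s = 3 and d = 215.
x_0 = 5^215 mod 1721 = 1720.
x_0 = 1720 ≡ −1, so 5 is not a witness.

no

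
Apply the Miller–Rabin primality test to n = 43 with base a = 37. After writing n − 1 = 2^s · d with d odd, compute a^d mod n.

n − 1 = 42 = 2^1 · 21, so s = 1 and d = 21.
37^21 mod 43 = 42.

42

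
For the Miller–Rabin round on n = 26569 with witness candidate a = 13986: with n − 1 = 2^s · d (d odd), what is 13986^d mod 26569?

24940

n − 1 = 26568 = 2^3 · 3321, so s = 3 and d = 3321.
Repeated squaring mod 26569: 13986^1 ≡ 13986, 13986^2 ≡ 7218, 13986^4 ≡ 24284, 13986^8 ≡ 13701, 13986^16 ≡ 7416, 13986^32 ≡ 25795, 13986^64 ≡ 14558, 13986^128 ≡ 21020, 13986^256 ≡ 24499, 13986^512 ≡ 7291, 13986^1024 ≡ 20681, 13986^2048 ≡ 22568.
3321 = 2048 + 1024 + 128 + 64 + 32 + 16 + 8 + 1, so 13986^3321 ≡ 22568·20681·21020·14558·25795·7416·13701·13986 ≡ 24940 (mod 26569).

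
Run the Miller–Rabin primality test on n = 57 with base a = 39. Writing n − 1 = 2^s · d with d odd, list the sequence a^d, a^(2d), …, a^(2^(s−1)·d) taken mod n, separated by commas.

39, 39, 39

n − 1 = 56 = 2^3 · 7, so s = 3 and d = 7.
x_0 = 39^7 mod 57 = 39.
x_1 = 39^2 mod 57 = 39.
x_2 = 39^2 mod 57 = 39.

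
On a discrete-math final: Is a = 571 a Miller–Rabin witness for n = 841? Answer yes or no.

n − 1 = 840 = 2^3 · 105, so s = 3 and d = 105.
x_0 = 571^105 mod 841 = 1.
x_0 = 1, so 571 is not a witness.

no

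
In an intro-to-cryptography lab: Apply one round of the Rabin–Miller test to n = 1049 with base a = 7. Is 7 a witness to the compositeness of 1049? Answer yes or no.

n − 1 = 1048 = 2^3 · 131, so s = 3 and d = 131.
By repeated squaring, 7^131 ≡ 223 (mod 1049).
x_0 = 7^131 mod 1049 = 223.
x_0 is neither 1 nor 1048, so continue squaring.
x_1 = 223^2 mod 1049 = 426.
x_2 = 426^2 mod 1049 = 1048.
x_2 ≡ −1, so 7 is not a witness.

no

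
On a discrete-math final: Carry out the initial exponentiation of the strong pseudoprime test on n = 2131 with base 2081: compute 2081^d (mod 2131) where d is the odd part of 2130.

1

n − 1 = 2130 = 2^1 · 1065, so s = 1 and d = 1065.
Repeated squaring mod 2131: 2081^1 ≡ 2081, 2081^2 ≡ 369, 2081^4 ≡ 1908, 2081^8 ≡ 716, 2081^16 ≡ 1216, 2081^32 ≡ 1873, 2081^64 ≡ 503, 2081^128 ≡ 1551, 2081^256 ≡ 1833, 2081^512 ≡ 1433, 2081^1024 ≡ 1336.
1065 = 1024 + 32 + 8 + 1, so 2081^1065 ≡ 1336·1873·716·2081 ≡ 1 (mod 2131).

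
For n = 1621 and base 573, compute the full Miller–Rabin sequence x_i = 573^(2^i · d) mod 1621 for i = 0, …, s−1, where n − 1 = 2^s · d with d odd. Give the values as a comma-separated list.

n − 1 = 1620 = 2^2 · 405, so s = 2 and d = 405.
x_0 = 573^405 mod 1621 = 166.
x_1 = 166^2 mod 1621 = 1620.

166, 1620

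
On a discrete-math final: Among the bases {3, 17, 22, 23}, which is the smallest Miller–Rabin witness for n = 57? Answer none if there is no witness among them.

n − 1 = 56 = 2^3 · 7, so s = 3 and d = 7.
Base 3: x_0 = 3^7 mod 57 = 21. x_0 is neither 1 nor 56, so continue squaring. x_1 = 21^2 mod 57 = 42. x_2 = 42^2 mod 57 = 54. Reached i = s−1 = 2 without hitting −1: 3 is a Miller–Rabin witness and 57 is composite.
Base 17: x_0 = 17^7 mod 57 = 5. x_0 is neither 1 nor 56, so continue squaring. x_1 = 5^2 mod 57 = 25. x_2 = 25^2 mod 57 = 55. Reached i = s−1 = 2 without hitting −1: 17 is a Miller–Rabin witness and 57 is composite.
Base 22: x_0 = 22^7 mod 57 = 40. x_0 is neither 1 nor 56, so continue squaring. x_1 = 40^2 mod 57 = 4. x_2 = 4^2 mod 57 = 16. Reached i = s−1 = 2 without hitting −1: 22 is a Miller–Rabin witness and 57 is composite.
Base 23: x_0 = 23^7 mod 57 = 44. x_0 is neither 1 nor 56, so continue squaring. x_1 = 44^2 mod 57 = 55. x_2 = 55^2 mod 57 = 4. Reached i = s−1 = 2 without hitting −1: 23 is a Miller–Rabin witness and 57 is composite.
The smallest witness among the given bases is 3.

3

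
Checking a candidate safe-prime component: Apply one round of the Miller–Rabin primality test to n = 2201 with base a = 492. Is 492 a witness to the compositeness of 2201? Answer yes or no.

n − 1 = 2200 = 2^3 · 275, so s = 3 and d = 275.
Repeated squaring mod 2201: 492^1 ≡ 492, 492^2 ≡ 2155, 492^4 ≡ 2116, 492^8 ≡ 622, 492^16 ≡ 1709, 492^32 ≡ 2155, 492^64 ≡ 2116, 492^128 ≡ 622, 492^256 ≡ 1709.
275 = 256 + 16 + 2 + 1, so 492^275 ≡ 1709·1709·2155·492 ≡ 2200 (mod 2201).
x_0 = 492^275 mod 2201 = 2200.
x_0 = 2200 ≡ −1, so 492 is not a witness.

no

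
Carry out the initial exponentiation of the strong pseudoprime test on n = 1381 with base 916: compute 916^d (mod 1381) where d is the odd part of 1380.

1015

n − 1 = 1380 = 2^2 · 345, so s = 2 and d = 345.
Repeated squaring mod 1381: 916^1 ≡ 916, 916^2 ≡ 789, 916^4 ≡ 1071, 916^8 ≡ 811, 916^16 ≡ 365, 916^32 ≡ 649, 916^64 ≡ 1377, 916^128 ≡ 16, 916^256 ≡ 256.
345 = 256 + 64 + 16 + 8 + 1, so 916^345 ≡ 256·1377·365·811·916 ≡ 1015 (mod 1381).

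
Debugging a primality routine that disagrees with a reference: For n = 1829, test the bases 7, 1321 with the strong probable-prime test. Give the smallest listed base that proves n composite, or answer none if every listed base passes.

7

n − 1 = 1828 = 2^2 · 457, so s = 2 and d = 457.
Base 7: x_0 = 7^457 mod 1829 = 989. x_0 is neither 1 nor 1828, so continue squaring. x_1 = 989^2 mod 1829 = 1435. Reached i = s−1 = 1 without hitting −1: 7 is a Miller–Rabin witness and 1829 is composite.
Base 1321: x_0 = 1321^457 mod 1829 = 1340. x_0 is neither 1 nor 1828, so continue squaring. x_1 = 1340^2 mod 1829 = 1351. Reached i = s−1 = 1 without hitting −1: 1321 is a Miller–Rabin witness and 1829 is composite.
The smallest witness among the given bases is 7.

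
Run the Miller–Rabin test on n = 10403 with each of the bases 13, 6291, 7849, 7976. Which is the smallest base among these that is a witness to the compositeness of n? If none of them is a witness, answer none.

n − 1 = 10402 = 2^1 · 5201, so s = 1 and d = 5201.
Base 13: x_0 = 13^5201 mod 10403 = 5467. x_0 ∉ {1, 10402} and s = 1, so 13 is a Miller–Rabin witness and 10403 is composite.
Base 6291: x_0 = 6291^5201 mod 10403 = 837. x_0 ∉ {1, 10402} and s = 1, so 6291 is a Miller–Rabin witness and 10403 is composite.
Base 7849: x_0 = 7849^5201 mod 10403 = 981. x_0 ∉ {1, 10402} and s = 1, so 7849 is a Miller–Rabin witness and 10403 is composite.
Base 7976: x_0 = 7976^5201 mod 10403 = 5855. x_0 ∉ {1, 10402} and s = 1, so 7976 is a Miller–Rabin witness and 10403 is composite.
The smallest witness among the given bases is 13.

13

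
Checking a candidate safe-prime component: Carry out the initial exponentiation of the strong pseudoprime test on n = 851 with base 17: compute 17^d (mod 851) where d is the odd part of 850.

227

n − 1 = 850 = 2^1 · 425, so s = 1 and d = 425.
17^425 mod 851 = 227.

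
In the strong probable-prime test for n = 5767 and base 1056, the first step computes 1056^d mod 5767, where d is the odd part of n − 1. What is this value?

614

n − 1 = 5766 = 2^1 · 2883, so s = 1 and d = 2883.
1056^2883 mod 5767 = 614.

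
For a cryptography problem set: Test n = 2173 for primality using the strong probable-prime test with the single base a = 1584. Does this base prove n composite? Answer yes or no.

n − 1 = 2172 = 2^2 · 543, so s = 2 and d = 543.
x_0 = 1584^543 mod 2173 = 13.
x_0 is neither 1 nor 2172, so continue squaring.
x_1 = 13^2 mod 2173 = 169.
Reached i = s−1 = 1 without hitting −1: 1584 is a Miller–Rabin witness and 2173 is composite.

yes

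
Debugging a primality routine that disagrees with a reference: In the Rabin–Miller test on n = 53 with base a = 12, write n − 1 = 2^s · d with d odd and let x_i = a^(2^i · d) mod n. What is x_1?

n − 1 = 52 = 2^2 · 13, so s = 2 and d = 13.
Repeated squaring mod 53: 12^1 ≡ 12, 12^2 ≡ 38, 12^4 ≡ 13, 12^8 ≡ 10.
13 = 8 + 4 + 1, so 12^13 ≡ 10·13·12 ≡ 23 (mod 53).
x_0 = 23.
x_1 = 23^2 mod 53 = 52.

52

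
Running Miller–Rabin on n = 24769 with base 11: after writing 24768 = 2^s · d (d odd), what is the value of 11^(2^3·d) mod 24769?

n − 1 = 24768 = 2^6 · 387, so s = 6 and d = 387.
Repeated squaring mod 24769: 11^1 ≡ 11, 11^2 ≡ 121, 11^4 ≡ 14641, 11^8 ≡ 7955, 11^16 ≡ 21999, 11^32 ≡ 19279, 11^64 ≡ 20996, 11^128 ≡ 18123, 11^256 ≡ 6189.
387 = 256 + 128 + 2 + 1, so 11^387 ≡ 6189·18123·121·11 ≡ 4510 (mod 24769).
x_0 = 4510.
x_1 = 4510^2 mod 24769 = 4751.
x_2 = 4751^2 mod 24769 = 7442.
x_3 = 7442^2 mod 24769 = 24649.

24649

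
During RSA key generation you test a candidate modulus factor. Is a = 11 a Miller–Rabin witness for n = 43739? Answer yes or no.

no

n − 1 = 43738 = 2^1 · 21869, so s = 1 and d = 21869.
Repeated squaring mod 43739: 11^1 ≡ 11, 11^2 ≡ 121, 11^4 ≡ 14641, 11^8 ≡ 37781, 11^16 ≡ 25435, 11^32 ≡ 39415, 11^64 ≡ 20423, 11^128 ≡ 3825, 11^256 ≡ 21799, 11^512 ≡ 15905, 11^1024 ≡ 26388, 11^2048 ≡ 1664, 11^4096 ≡ 13339, 11^8192 ≡ 42408, 11^16384 ≡ 22001.
21869 = 16384 + 4096 + 1024 + 256 + 64 + 32 + 8 + 4 + 1, so 11^21869 ≡ 22001·13339·26388·21799·20423·39415·37781·14641·11 ≡ 43738 (mod 43739).
x_0 = 11^21869 mod 43739 = 43738.
x_0 = 43738 ≡ −1, so 11 is not a witness.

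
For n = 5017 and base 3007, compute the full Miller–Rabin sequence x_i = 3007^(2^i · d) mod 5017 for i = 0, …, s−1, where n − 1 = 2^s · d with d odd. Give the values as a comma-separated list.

558, 310, 777

n − 1 = 5016 = 2^3 · 627, so s = 3 and d = 627.
x_0 = 3007^627 mod 5017 = 558.
x_1 = 558^2 mod 5017 = 310.
x_2 = 310^2 mod 5017 = 777.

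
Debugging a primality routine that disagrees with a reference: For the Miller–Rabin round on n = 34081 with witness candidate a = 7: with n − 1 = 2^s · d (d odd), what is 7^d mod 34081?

n − 1 = 34080 = 2^5 · 1065, so s = 5 and d = 1065.
7^1065 mod 34081 = 30107.

30107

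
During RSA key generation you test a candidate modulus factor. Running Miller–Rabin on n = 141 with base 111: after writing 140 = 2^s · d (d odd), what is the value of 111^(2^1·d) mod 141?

n − 1 = 140 = 2^2 · 35, so s = 2 and d = 35.
Repeated squaring mod 141: 111^1 ≡ 111, 111^2 ≡ 54, 111^4 ≡ 96, 111^8 ≡ 51, 111^16 ≡ 63, 111^32 ≡ 21.
35 = 32 + 2 + 1, so 111^35 ≡ 21·54·111 ≡ 102 (mod 141).
x_0 = 102.
x_1 = 102^2 mod 141 = 111.

111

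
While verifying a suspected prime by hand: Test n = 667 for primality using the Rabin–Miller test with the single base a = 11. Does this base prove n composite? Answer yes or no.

n − 1 = 666 = 2^1 · 333, so s = 1 and d = 333.
x_0 = 11^333 mod 667 = 135.
x_0 ∉ {1, 666} and s = 1, so 11 is a Miller–Rabin witness and 667 is composite.

yes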